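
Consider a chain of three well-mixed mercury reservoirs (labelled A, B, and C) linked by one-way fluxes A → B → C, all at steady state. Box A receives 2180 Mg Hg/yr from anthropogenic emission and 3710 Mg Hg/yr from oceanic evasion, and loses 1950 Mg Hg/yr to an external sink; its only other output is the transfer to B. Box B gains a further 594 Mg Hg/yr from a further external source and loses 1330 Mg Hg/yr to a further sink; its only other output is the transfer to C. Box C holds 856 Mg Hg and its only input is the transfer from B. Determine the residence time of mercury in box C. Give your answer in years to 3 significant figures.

Box A: F(A→B) = (2180 + 3710) − 1950 = 3940.0 Mg Hg/yr.
Box B: F(B→C) = (3940.0 + 594) − 1330 = 3204.0 Mg Hg/yr.
Box C throughput = its input = 3204.0 Mg Hg/yr; τ = 856 / 3204.0 = 0.2672 yr.

0.267 yr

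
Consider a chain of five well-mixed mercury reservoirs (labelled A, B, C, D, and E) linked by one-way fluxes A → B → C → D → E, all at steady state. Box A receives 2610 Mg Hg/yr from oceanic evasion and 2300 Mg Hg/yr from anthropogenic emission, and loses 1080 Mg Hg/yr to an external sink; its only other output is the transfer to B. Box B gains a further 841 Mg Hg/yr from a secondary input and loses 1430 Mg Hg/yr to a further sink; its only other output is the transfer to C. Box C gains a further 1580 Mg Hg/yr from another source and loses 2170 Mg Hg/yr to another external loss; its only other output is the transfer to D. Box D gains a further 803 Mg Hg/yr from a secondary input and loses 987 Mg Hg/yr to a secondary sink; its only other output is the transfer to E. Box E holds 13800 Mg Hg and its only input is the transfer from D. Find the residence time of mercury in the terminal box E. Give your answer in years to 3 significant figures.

Box A: F(A→B) = (2610 + 2300) − 1080 = 3830.0 Mg Hg/yr.
Box B: F(B→C) = (3830.0 + 841) − 1430 = 3241.0 Mg Hg/yr.
Box C: F(C→D) = (3241.0 + 1580) − 2170 = 2651.0 Mg Hg/yr.
Box D: F(D→E) = (2651.0 + 803) − 987 = 2467.0 Mg Hg/yr.
Box E throughput = its input = 2467.0 Mg Hg/yr; τ = 13800 / 2467.0 = 5.594 yr.

5.59 yr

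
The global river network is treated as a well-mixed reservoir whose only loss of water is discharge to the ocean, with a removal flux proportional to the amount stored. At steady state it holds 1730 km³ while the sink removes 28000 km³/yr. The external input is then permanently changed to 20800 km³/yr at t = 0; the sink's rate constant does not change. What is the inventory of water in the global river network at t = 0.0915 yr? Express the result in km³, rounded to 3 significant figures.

1390 km³

The sink rate constant is k = F₀/M₀ = 28000/1730 = 16.18 yr⁻¹.
Solving dM/dt = F₁ − kM with M(0) = M₀ gives M(t) = F₁/k + (M₀ − F₁/k)·e^(−kt).
F₁/k = 20800/16.18 = 1285.1 km³; kt = 16.18 × 0.0915 = 1.481, e^(−kt) = 0.2274.
M(0.0915) = 1285.1 + (1730 − 1285.1) × 0.2274 = 1285.1 + 101.2 = 1386.3 km³.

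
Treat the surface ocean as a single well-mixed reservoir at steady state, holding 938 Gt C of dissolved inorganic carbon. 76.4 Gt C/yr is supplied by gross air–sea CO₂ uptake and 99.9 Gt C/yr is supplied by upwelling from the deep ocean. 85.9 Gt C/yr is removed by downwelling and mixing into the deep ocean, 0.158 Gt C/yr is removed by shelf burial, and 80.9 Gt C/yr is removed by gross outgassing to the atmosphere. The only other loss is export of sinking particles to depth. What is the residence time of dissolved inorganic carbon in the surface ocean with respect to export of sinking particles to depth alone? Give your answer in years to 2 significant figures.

At steady state ΣF_in = ΣF_out.
ΣF_in = 76.4 + 99.9 = 176.30 Gt C/yr.
Export of sinking particles to depth flux = ΣF_in − (85.9 + 0.158 + 80.9) = 176.30 − 167.0 = 9.342 Gt C/yr.
τ = M / F = 938 / 9.342 = 100.4 yr.

100 yr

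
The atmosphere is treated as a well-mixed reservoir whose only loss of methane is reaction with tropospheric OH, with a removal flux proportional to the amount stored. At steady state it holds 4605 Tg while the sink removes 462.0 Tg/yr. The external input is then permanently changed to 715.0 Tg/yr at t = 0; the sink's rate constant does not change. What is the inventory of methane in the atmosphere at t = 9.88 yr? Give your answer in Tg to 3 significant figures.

The sink rate constant is k = F₀/M₀ = 462.0/4605 = 0.1003 yr⁻¹.
Solving dM/dt = F₁ − kM with M(0) = M₀ gives M(t) = F₁/k + (M₀ − F₁/k)·e^(−kt).
F₁/k = 715.0/0.1003 = 7126.8 Tg; kt = 0.1003 × 9.88 = 0.9912, e^(−kt) = 0.3711.
M(9.88) = 7126.8 + (4605 − 7126.8) × 0.3711 = 7126.8 − 935.9 = 6190.9 Tg.

6190 Tg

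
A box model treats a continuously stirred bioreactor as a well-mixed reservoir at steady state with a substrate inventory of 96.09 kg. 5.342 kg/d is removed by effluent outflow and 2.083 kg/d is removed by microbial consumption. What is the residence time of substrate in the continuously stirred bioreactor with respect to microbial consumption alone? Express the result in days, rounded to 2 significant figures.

46 d

Residence time with respect to a single sink: τ = M / F_sink.
τ = 96.09 / 2.083 = 46.13 d.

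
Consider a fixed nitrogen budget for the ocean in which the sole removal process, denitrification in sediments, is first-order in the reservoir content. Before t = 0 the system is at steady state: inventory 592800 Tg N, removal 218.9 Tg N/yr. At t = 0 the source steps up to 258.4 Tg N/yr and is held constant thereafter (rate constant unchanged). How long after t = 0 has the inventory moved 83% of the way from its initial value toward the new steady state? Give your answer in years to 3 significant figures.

4800 yr

τ = M₀/F₀ = 592800/218.9 = 2708 yr.
The remaining gap fraction is e^(−t/τ); 83% covered ⇒ e^(−t/τ) = 0.170.
t = −τ ln(0.170) = 2708 × 1.772 = 4799 yr.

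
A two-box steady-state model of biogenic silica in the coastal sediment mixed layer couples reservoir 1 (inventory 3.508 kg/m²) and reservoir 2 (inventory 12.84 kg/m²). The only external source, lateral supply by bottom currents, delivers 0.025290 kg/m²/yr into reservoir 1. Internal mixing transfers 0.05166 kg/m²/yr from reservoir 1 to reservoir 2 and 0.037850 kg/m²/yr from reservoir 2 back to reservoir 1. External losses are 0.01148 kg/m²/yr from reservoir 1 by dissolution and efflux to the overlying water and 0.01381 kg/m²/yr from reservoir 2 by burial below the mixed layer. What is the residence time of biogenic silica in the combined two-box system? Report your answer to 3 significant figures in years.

Residence time in the combined system uses the total inventory and the total *external* removal — internal exchanges between the two boxes cancel.
M_total = 3.508 + 12.84 = 16.348 kg/m².
ΣF_external_out = 0.01148 + 0.01381 = 0.025290 kg/m²/yr.
τ = M_total / ΣF_ext = 16.348 / 0.025290 = 646.4 yr.

646 yr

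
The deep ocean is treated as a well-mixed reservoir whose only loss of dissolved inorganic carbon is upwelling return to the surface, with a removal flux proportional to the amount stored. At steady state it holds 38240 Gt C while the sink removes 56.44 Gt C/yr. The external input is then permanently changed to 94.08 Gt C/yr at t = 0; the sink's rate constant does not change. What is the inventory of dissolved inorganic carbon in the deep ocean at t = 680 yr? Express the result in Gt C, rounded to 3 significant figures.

The sink rate constant is k = F₀/M₀ = 56.44/38240 = 0.001476 yr⁻¹.
Solving dM/dt = F₁ − kM with M(0) = M₀ gives M(t) = F₁/k + (M₀ − F₁/k)·e^(−kt).
F₁/k = 94.08/0.001476 = 63742 Gt C; kt = 0.001476 × 680 = 1.004, e^(−kt) = 0.3665.
M(680) = 63742 + (38240 − 63742) × 0.3665 = 63742 − 9348 = 54395 Gt C.

54400 Gt C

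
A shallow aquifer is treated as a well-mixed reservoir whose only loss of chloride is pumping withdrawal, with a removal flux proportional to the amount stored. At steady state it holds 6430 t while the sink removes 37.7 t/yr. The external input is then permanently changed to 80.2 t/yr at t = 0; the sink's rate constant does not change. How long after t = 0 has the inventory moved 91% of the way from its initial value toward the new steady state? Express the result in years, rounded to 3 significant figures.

τ = M₀/F₀ = 6430/37.7 = 170.6 yr.
The remaining gap fraction is e^(−t/τ); 91% covered ⇒ e^(−t/τ) = 0.0900.
t = −τ ln(0.0900) = 170.6 × 2.408 = 410.7 yr.

411 yr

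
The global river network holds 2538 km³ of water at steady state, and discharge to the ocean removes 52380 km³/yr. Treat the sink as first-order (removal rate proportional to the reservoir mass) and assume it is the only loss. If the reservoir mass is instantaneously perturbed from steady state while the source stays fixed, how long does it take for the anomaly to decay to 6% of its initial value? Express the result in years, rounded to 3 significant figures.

For a linear reservoir the anomaly decays as exp(−t/τ) with τ = M/F = 2538/52380 = 0.04845 yr.
exp(−t/τ) = 0.06 ⇒ t = −τ ln(0.06) = 0.04845 × 2.813 = 0.1363 yr.

0.136 yr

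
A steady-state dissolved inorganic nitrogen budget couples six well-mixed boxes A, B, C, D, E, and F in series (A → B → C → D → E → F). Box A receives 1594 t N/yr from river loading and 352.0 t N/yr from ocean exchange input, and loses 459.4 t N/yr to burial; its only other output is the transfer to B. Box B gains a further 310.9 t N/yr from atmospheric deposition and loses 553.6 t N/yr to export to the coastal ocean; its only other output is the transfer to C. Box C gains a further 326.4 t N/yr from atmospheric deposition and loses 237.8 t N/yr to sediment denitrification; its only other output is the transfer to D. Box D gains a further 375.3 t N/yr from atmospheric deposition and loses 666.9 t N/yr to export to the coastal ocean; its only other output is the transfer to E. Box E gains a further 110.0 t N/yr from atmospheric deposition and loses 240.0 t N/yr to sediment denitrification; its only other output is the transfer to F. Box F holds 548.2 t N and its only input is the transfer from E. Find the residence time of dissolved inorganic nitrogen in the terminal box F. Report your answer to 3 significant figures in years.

0.602 yr

Box A: F(A→B) = (1594 + 352.0) − 459.4 = 1486.6 t N/yr.
Box B: F(B→C) = (1486.6 + 310.9) − 553.6 = 1243.9 t N/yr.
Box C: F(C→D) = (1243.9 + 326.4) − 237.8 = 1332.5 t N/yr.
Box D: F(D→E) = (1332.5 + 375.3) − 666.9 = 1040.9 t N/yr.
Box E: F(E→F) = (1040.9 + 110.0) − 240.0 = 910.90 t N/yr.
Box F throughput = its input = 910.90 t N/yr; τ = 548.2 / 910.90 = 0.6018 yr.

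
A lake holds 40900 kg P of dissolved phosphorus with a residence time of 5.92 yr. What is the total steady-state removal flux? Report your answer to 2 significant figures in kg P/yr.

F = M / τ = 40900 / 5.92 = 6909 kg P/yr.

6900 kg P/yr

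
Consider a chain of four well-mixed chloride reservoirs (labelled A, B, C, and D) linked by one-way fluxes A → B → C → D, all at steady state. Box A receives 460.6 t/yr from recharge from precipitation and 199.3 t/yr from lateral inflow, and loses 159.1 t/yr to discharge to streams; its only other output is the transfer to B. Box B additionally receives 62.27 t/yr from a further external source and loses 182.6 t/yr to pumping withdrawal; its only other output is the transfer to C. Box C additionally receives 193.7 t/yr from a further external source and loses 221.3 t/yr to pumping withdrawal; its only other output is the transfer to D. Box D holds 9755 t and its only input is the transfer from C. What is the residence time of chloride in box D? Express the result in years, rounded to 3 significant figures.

27.6 yr

Box A: F(A→B) = (460.6 + 199.3) − 159.1 = 500.80 t/yr.
Box B: F(B→C) = (500.80 + 62.27) − 182.6 = 380.47 t/yr.
Box C: F(C→D) = (380.47 + 193.7) − 221.3 = 352.87 t/yr.
Box D throughput = its input = 352.87 t/yr; τ = 9755 / 352.87 = 27.64 yr.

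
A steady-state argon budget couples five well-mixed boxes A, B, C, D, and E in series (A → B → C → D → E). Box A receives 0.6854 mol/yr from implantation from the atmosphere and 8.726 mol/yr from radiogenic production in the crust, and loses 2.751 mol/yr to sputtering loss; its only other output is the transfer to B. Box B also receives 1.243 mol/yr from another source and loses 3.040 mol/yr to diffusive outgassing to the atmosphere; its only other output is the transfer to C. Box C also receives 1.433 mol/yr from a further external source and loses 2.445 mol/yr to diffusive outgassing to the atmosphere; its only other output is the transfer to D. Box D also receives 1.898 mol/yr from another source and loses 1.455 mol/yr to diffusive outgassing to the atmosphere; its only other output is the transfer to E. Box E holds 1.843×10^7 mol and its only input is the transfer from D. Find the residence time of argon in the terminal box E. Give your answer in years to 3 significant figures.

4.29×10^6 yr

Box A: F(A→B) = (0.6854 + 8.726) − 2.751 = 6.6604 mol/yr.
Box B: F(B→C) = (6.6604 + 1.243) − 3.040 = 4.8634 mol/yr.
Box C: F(C→D) = (4.8634 + 1.433) − 2.445 = 3.8514 mol/yr.
Box D: F(D→E) = (3.8514 + 1.898) − 1.455 = 4.2944 mol/yr.
Box E throughput = its input = 4.2944 mol/yr; τ = 1.843×10^7 / 4.2944 = 4.292×10^6 yr.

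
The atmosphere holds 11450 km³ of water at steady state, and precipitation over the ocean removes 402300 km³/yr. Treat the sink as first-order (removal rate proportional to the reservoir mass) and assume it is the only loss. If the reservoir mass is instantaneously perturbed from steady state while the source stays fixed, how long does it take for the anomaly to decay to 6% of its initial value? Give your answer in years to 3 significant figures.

0.0801 yr

For a linear reservoir the anomaly decays as exp(−t/τ) with τ = M/F = 11450/402300 = 0.02846 yr.
exp(−t/τ) = 0.06 ⇒ t = −τ ln(0.06) = 0.02846 × 2.813 = 0.08007 yr.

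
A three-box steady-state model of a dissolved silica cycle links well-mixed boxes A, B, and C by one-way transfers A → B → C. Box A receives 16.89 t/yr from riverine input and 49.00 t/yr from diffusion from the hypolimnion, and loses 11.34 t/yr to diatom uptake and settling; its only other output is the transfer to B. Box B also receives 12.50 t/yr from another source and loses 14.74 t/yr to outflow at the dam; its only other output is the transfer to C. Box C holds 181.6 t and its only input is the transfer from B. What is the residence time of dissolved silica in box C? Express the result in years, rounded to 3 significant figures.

3.47 yr

Box A: F(A→B) = (16.89 + 49.00) − 11.34 = 54.550 t/yr.
Box B: F(B→C) = (54.550 + 12.50) − 14.74 = 52.310 t/yr.
Box C throughput = its input = 52.310 t/yr; τ = 181.6 / 52.310 = 3.472 yr.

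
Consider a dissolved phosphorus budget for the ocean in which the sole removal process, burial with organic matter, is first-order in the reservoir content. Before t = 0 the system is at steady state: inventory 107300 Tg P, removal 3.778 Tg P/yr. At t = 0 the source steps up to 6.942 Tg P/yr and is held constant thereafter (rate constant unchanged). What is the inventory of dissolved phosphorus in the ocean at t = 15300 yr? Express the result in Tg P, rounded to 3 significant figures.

The sink rate constant is k = F₀/M₀ = 3.778/107300 = 3.521×10^-5 yr⁻¹.
Solving dM/dt = F₁ − kM with M(0) = M₀ gives M(t) = F₁/k + (M₀ − F₁/k)·e^(−kt).
F₁/k = 6.942/3.521×10^-5 = 197160 Tg P; kt = 3.521×10^-5 × 15300 = 0.5387, e^(−kt) = 0.5835.
M(15300) = 197160 + (107300 − 197160) × 0.5835 = 197160 − 52430 = 144730 Tg P.

145000 Tg P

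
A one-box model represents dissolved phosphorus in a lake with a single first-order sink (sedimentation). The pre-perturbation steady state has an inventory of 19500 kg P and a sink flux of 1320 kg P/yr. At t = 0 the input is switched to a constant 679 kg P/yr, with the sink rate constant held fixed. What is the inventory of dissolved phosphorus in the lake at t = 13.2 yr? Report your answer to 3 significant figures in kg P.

13900 kg P

The sink rate constant is k = F₀/M₀ = 1320/19500 = 0.06769 yr⁻¹.
Solving dM/dt = F₁ − kM with M(0) = M₀ gives M(t) = F₁/k + (M₀ − F₁/k)·e^(−kt).
F₁/k = 679/0.06769 = 10031 kg P; kt = 0.06769 × 13.2 = 0.8935, e^(−kt) = 0.4092.
M(13.2) = 10031 + (19500 − 10031) × 0.4092 = 10031 + 3875 = 13906 kg P.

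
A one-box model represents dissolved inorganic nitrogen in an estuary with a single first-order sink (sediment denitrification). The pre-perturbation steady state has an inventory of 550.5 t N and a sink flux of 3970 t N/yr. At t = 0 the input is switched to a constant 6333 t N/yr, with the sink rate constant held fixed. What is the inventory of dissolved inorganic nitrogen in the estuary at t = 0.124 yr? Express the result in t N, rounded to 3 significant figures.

744 t N

τ = M₀/F₀ = 550.5/3970 = 0.1387 yr; rate constant k = 1/τ.
New steady state M_∞ = F₁/k = F₁·τ = 6333 × 0.1387 = 878.17 t N.
M(t) = M_∞ + (M₀ − M_∞)·e^(−t/τ); t/τ = 0.124/0.1387 = 0.8942, so e^(−t/τ) = 0.4089.
M(t) = 878.17 − 327.7 × 0.4089 = 744.18 t N.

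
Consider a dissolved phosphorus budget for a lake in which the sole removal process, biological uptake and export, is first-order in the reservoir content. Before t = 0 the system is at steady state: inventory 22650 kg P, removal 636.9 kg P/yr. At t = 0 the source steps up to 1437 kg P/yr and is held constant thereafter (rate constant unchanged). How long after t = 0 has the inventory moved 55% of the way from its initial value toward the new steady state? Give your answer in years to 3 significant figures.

τ = M₀/F₀ = 22650/636.9 = 35.56 yr.
The remaining gap fraction is e^(−t/τ); 55% covered ⇒ e^(−t/τ) = 0.450.
t = −τ ln(0.450) = 35.56 × 0.7985 = 28.40 yr.

28.4 yr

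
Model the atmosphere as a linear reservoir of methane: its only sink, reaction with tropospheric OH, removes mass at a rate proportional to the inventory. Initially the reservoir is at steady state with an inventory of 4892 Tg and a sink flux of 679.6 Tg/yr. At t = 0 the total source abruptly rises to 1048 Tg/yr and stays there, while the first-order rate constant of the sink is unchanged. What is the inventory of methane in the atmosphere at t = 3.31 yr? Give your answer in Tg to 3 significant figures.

τ = M₀/F₀ = 4892/679.6 = 7.198 yr; rate constant k = 1/τ.
New steady state M_∞ = F₁/k = F₁·τ = 1048 × 7.198 = 7543.9 Tg.
M(t) = M_∞ + (M₀ − M_∞)·e^(−t/τ); t/τ = 3.31/7.198 = 0.4598, so e^(−t/τ) = 0.6314.
M(t) = 7543.9 − 2652 × 0.6314 = 5869.5 Tg.

5870 Tg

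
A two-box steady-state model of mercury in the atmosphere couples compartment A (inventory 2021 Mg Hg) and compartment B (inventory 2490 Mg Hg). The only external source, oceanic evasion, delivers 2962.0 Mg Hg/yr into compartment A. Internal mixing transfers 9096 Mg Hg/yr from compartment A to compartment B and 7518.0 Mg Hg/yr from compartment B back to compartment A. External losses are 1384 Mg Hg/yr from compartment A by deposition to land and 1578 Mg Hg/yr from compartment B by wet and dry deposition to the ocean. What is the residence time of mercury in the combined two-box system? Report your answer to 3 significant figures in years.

1.52 yr

For the system as a whole, the A↔B exchange is internal and contributes nothing to the throughput; only the external sinks remove mass.
M_total = 2021 + 2490 = 4511.0 Mg Hg.
ΣF_external_out = 1384 + 1578 = 2962.0 Mg Hg/yr.
τ = M_total / ΣF_ext = 4511.0 / 2962.0 = 1.523 yr.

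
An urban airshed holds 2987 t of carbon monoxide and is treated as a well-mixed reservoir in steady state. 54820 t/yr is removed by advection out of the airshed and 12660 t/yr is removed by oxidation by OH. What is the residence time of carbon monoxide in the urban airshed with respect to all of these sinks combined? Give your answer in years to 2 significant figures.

0.044 yr

Total removal flux = 54820 + 12660 = 67480 t/yr.
τ = M / ΣF_out = 2987 / 67480 = 0.04426 yr.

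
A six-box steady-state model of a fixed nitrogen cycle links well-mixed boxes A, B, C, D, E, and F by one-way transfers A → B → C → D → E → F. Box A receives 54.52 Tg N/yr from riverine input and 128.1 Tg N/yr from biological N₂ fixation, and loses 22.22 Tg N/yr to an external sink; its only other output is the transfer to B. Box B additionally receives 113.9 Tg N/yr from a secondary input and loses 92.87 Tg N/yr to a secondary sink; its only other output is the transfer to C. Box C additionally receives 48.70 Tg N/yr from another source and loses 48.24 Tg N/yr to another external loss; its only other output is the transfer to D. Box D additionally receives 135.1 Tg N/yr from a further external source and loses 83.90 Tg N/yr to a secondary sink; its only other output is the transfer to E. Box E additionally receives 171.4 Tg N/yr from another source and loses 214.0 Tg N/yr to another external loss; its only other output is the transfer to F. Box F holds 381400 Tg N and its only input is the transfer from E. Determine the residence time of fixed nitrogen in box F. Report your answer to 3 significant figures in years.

2000 yr

Box A: F(A→B) = (54.52 + 128.1) − 22.22 = 160.40 Tg N/yr.
Box B: F(B→C) = (160.40 + 113.9) − 92.87 = 181.43 Tg N/yr.
Box C: F(C→D) = (181.43 + 48.70) − 48.24 = 181.89 Tg N/yr.
Box D: F(D→E) = (181.89 + 135.1) − 83.90 = 233.09 Tg N/yr.
Box E: F(E→F) = (233.09 + 171.4) − 214.0 = 190.49 Tg N/yr.
Box F throughput = its input = 190.49 Tg N/yr; τ = 381400 / 190.49 = 2002 yr.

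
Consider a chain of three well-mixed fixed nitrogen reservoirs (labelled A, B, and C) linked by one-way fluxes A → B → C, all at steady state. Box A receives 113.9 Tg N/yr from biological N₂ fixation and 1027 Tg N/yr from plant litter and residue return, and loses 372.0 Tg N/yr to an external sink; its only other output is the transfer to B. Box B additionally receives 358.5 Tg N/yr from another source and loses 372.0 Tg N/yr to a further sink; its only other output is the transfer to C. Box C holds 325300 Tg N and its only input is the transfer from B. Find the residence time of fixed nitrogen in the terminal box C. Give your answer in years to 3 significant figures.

Box A: F(A→B) = (113.9 + 1027) − 372.0 = 768.90 Tg N/yr.
Box B: F(B→C) = (768.90 + 358.5) − 372.0 = 755.40 Tg N/yr.
Box C throughput = its input = 755.40 Tg N/yr; τ = 325300 / 755.40 = 430.6 yr.

431 yr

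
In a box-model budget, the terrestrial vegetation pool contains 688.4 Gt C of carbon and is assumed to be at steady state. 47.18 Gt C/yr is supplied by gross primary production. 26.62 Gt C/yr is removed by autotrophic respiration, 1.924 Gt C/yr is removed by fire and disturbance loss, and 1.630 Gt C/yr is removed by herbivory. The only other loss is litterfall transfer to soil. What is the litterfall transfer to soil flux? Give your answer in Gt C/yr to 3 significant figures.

At steady state ΣF_in = ΣF_out.
ΣF_in = 47.180 Gt C/yr.
Litterfall transfer to soil flux = ΣF_in − (26.62 + 1.924 + 1.630) = 47.180 − 30.17 = 17.01 Gt C/yr.

17.0 Gt C/yr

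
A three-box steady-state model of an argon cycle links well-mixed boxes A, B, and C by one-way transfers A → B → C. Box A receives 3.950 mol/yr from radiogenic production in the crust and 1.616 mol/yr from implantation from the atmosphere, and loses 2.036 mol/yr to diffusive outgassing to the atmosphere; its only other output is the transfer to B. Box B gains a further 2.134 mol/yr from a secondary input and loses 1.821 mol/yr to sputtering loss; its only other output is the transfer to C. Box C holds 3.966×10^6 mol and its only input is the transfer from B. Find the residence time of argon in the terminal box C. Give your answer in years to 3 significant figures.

1.03×10^6 yr

Box A: F(A→B) = (3.950 + 1.616) − 2.036 = 3.5300 mol/yr.
Box B: F(B→C) = (3.5300 + 2.134) − 1.821 = 3.8430 mol/yr.
Box C throughput = its input = 3.8430 mol/yr; τ = 3.966×10^6 / 3.8430 = 1.032×10^6 yr.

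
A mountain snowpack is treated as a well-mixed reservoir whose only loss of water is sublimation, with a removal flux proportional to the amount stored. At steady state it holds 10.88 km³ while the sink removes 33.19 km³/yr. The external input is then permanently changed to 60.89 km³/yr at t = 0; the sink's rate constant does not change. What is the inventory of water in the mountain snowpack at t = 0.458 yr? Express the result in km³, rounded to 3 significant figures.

17.7 km³

The sink rate constant is k = F₀/M₀ = 33.19/10.88 = 3.051 yr⁻¹.
Solving dM/dt = F₁ − kM with M(0) = M₀ gives M(t) = F₁/k + (M₀ − F₁/k)·e^(−kt).
F₁/k = 60.89/3.051 = 19.960 km³; kt = 3.051 × 0.458 = 1.397, e^(−kt) = 0.2473.
M(0.458) = 19.960 + (10.88 − 19.960) × 0.2473 = 19.960 − 2.246 = 17.715 km³.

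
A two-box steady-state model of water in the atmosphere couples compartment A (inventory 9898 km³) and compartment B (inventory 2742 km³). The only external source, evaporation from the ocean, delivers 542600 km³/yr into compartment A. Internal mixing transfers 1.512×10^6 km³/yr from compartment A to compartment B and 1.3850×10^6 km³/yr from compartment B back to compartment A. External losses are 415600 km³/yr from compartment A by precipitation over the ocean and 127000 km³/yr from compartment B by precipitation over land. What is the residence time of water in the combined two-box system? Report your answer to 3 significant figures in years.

For the system as a whole, the A↔B exchange is internal and contributes nothing to the throughput; only the external sinks remove mass.
M_total = 9898 + 2742 = 12640 km³.
ΣF_external_out = 415600 + 127000 = 542600 km³/yr.
τ = M_total / ΣF_ext = 12640 / 542600 = 0.02330 yr.

0.0233 yr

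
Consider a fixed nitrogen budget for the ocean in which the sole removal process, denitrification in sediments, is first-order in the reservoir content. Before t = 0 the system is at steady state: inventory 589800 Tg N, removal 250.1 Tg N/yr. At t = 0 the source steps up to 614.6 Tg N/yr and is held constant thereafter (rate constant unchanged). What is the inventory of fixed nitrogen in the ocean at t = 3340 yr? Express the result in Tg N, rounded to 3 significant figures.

The sink rate constant is k = F₀/M₀ = 250.1/589800 = 0.0004240 yr⁻¹.
Solving dM/dt = F₁ − kM with M(0) = M₀ gives M(t) = F₁/k + (M₀ − F₁/k)·e^(−kt).
F₁/k = 614.6/0.0004240 = 1.4494×10^6 Tg N; kt = 0.0004240 × 3340 = 1.416, e^(−kt) = 0.2426.
M(3340) = 1.4494×10^6 + (589800 − 1.4494×10^6) × 0.2426 = 1.4494×10^6 − 208500 = 1.2408×10^6 Tg N.

1.24×10^6 Tg N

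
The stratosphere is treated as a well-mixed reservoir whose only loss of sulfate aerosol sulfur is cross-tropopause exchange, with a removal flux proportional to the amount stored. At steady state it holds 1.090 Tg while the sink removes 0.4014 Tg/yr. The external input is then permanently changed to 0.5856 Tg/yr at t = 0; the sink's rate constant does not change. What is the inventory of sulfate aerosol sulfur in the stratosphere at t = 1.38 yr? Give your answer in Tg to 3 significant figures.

1.29 Tg

τ = M₀/F₀ = 1.090/0.4014 = 2.715 yr; rate constant k = 1/τ.
New steady state M_∞ = F₁/k = F₁·τ = 0.5856 × 2.715 = 1.5902 Tg.
M(t) = M_∞ + (M₀ − M_∞)·e^(−t/τ); t/τ = 1.38/2.715 = 0.5082, so e^(−t/τ) = 0.6016.
M(t) = 1.5902 − 0.5002 × 0.6016 = 1.2893 Tg.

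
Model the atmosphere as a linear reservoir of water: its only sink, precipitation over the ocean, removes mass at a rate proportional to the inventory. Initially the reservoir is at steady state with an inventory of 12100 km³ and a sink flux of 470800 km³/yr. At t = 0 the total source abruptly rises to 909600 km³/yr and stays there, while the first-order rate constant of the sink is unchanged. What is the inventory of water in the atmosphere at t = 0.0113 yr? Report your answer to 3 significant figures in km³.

16100 km³

Residence time τ = M₀/F₀ = 0.02570 yr. The eventual steady state is M_∞ = M₀·(F₁/F₀) = 12100 × 909600/470800 = 23378 km³.
The anomaly ΔM(t) = M(t) − M_∞ decays as ΔM₀·e^(−t/τ) with ΔM₀ = 12100 − 23378 = −11280 km³.
At t = 0.0113 yr, e^(−t/τ) = e^(−0.4397) = 0.6442, so ΔM = −7266 km³ and M = 23378 − 7266 = 16112 km³.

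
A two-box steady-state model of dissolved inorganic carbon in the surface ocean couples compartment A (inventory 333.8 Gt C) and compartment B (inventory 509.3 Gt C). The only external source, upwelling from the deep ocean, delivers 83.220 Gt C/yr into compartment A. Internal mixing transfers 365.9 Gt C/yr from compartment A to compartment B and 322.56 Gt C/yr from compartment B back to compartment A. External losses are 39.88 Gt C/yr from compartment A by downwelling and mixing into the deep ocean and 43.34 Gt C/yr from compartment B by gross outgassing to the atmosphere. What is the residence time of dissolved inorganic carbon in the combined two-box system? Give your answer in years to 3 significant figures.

Treat the two boxes together as one reservoir: the mixing fluxes between them are internal recycling, so τ = ΣM / Σ(external losses).
M_total = 333.8 + 509.3 = 843.10 Gt C.
ΣF_external_out = 39.88 + 43.34 = 83.220 Gt C/yr.
τ = M_total / ΣF_ext = 843.10 / 83.220 = 10.13 yr.

10.1 yr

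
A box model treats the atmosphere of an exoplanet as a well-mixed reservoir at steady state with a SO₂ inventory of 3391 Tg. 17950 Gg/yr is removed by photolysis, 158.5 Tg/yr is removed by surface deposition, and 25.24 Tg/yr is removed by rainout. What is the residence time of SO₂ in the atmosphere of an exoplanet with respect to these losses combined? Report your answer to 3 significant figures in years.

Convert the photolysis flux: 17950 Gg/yr = 17.95 Tg/yr.
Total removal = 17.95 + 158.5 + 25.24 = 201.69 Tg/yr.
τ = M / ΣF_out = 3391 / 201.69 = 16.81 yr.

16.8 yr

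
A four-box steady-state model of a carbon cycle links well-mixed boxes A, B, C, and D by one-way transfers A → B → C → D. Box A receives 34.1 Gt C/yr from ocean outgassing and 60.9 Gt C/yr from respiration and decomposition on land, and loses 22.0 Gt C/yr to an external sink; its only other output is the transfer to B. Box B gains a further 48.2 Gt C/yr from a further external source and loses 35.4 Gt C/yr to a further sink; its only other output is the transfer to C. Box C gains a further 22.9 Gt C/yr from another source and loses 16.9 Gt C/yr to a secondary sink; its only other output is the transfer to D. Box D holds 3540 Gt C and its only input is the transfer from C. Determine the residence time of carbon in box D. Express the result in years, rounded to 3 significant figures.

Box A: F(A→B) = (34.1 + 60.9) − 22.0 = 73.000 Gt C/yr.
Box B: F(B→C) = (73.000 + 48.2) − 35.4 = 85.800 Gt C/yr.
Box C: F(C→D) = (85.800 + 22.9) − 16.9 = 91.800 Gt C/yr.
Box D throughput = its input = 91.800 Gt C/yr; τ = 3540 / 91.800 = 38.56 yr.

38.6 yr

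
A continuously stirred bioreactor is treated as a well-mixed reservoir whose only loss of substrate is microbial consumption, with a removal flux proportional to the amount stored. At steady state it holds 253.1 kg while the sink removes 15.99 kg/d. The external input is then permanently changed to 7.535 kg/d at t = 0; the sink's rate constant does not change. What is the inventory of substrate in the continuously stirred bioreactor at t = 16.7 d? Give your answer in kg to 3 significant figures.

The sink rate constant is k = F₀/M₀ = 15.99/253.1 = 0.06318 d⁻¹.
Solving dM/dt = F₁ − kM with M(0) = M₀ gives M(t) = F₁/k + (M₀ − F₁/k)·e^(−kt).
F₁/k = 7.535/0.06318 = 119.27 kg; kt = 0.06318 × 16.7 = 1.055, e^(−kt) = 0.3482.
M(16.7) = 119.27 + (253.1 − 119.27) × 0.3482 = 119.27 + 46.60 = 165.87 kg.

166 kg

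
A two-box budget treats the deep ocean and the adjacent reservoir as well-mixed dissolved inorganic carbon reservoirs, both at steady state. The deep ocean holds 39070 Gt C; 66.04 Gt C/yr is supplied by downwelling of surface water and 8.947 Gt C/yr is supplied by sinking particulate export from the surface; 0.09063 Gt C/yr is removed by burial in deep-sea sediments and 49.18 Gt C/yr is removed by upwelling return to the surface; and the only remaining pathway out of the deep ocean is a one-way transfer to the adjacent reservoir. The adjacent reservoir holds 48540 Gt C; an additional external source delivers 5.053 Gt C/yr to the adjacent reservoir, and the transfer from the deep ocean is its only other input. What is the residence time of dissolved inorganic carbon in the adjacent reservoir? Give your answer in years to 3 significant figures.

Balance the deep ocean: ΣF_in = 66.04 + 8.947 = 74.987 Gt C/yr.
Transfer to the adjacent reservoir = ΣF_in − (0.09063 + 49.18) = 25.716 Gt C/yr.
Total input to the adjacent reservoir = 25.716 + 5.053 = 30.769 Gt C/yr; at steady state this equals its total output.
τ = M / F = 48540 / 30.769 = 1578 yr.

1580 yr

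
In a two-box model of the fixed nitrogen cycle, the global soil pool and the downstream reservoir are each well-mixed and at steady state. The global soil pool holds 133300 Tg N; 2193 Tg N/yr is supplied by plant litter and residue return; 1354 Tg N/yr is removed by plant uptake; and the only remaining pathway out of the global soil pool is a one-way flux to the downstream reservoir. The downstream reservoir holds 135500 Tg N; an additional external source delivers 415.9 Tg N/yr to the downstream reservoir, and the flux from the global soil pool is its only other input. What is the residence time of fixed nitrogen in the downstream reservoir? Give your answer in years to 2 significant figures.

Balance the global soil pool: ΣF_in = 2193.0 Tg N/yr.
Flux to the downstream reservoir = ΣF_in − (1354) = 839.00 Tg N/yr.
Total input to the downstream reservoir = 839.00 + 415.9 = 1254.9 Tg N/yr; at steady state this equals its total output.
τ = M / F = 135500 / 1254.9 = 108.0 yr.

110 yr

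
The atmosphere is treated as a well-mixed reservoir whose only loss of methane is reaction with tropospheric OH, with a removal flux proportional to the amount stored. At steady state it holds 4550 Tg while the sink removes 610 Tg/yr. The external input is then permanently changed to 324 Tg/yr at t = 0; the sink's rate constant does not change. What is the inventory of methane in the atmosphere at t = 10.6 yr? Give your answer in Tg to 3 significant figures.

2930 Tg

Residence time τ = M₀/F₀ = 7.459 yr. The eventual steady state is M_∞ = M₀·(F₁/F₀) = 4550 × 324/610 = 2416.7 Tg.
The anomaly ΔM(t) = M(t) − M_∞ decays as ΔM₀·e^(−t/τ) with ΔM₀ = 4550 − 2416.7 = 2133 Tg.
At t = 10.6 yr, e^(−t/τ) = e^(−1.421) = 0.2414, so ΔM = 515.1 Tg and M = 2416.7 + 515.1 = 2931.8 Tg.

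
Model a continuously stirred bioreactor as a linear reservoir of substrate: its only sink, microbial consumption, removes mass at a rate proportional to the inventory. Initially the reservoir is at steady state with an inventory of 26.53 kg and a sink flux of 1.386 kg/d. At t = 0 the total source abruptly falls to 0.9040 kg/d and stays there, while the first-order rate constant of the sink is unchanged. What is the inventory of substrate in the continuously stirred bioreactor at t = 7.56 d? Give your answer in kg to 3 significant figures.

23.5 kg

The sink rate constant is k = F₀/M₀ = 1.386/26.53 = 0.05224 d⁻¹.
Solving dM/dt = F₁ − kM with M(0) = M₀ gives M(t) = F₁/k + (M₀ − F₁/k)·e^(−kt).
F₁/k = 0.9040/0.05224 = 17.304 kg; kt = 0.05224 × 7.56 = 0.3950, e^(−kt) = 0.6737.
M(7.56) = 17.304 + (26.53 − 17.304) × 0.6737 = 17.304 + 6.216 = 23.520 kg.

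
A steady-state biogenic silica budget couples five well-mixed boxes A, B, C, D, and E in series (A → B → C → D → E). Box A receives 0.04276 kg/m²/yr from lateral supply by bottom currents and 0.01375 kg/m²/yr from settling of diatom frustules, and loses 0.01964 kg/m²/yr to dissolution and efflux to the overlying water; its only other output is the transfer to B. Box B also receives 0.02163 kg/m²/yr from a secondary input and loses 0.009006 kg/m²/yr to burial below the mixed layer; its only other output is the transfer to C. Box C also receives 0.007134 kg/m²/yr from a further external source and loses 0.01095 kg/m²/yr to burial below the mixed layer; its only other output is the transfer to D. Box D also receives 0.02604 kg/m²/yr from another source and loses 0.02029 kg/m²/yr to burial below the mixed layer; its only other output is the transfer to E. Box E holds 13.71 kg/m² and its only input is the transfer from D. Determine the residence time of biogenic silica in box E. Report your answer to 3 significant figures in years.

267 yr

Box A: F(A→B) = (0.04276 + 0.01375) − 0.01964 = 0.036870 kg/m²/yr.
Box B: F(B→C) = (0.036870 + 0.02163) − 0.009006 = 0.049494 kg/m²/yr.
Box C: F(C→D) = (0.049494 + 0.007134) − 0.01095 = 0.045678 kg/m²/yr.
Box D: F(D→E) = (0.045678 + 0.02604) − 0.02029 = 0.051428 kg/m²/yr.
Box E throughput = its input = 0.051428 kg/m²/yr; τ = 13.71 / 0.051428 = 266.6 yr.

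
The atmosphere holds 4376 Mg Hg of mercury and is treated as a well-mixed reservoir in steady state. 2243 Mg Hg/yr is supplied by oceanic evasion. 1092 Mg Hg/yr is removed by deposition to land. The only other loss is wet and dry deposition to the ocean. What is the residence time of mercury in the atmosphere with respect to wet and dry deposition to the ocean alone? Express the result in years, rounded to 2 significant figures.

At steady state ΣF_in = ΣF_out.
ΣF_in = 2243.0 Mg Hg/yr.
Wet and dry deposition to the ocean flux = ΣF_in − (1092) = 2243.0 − 1092 = 1151 Mg Hg/yr.
τ = M / F = 4376 / 1151 = 3.802 yr.

3.8 yr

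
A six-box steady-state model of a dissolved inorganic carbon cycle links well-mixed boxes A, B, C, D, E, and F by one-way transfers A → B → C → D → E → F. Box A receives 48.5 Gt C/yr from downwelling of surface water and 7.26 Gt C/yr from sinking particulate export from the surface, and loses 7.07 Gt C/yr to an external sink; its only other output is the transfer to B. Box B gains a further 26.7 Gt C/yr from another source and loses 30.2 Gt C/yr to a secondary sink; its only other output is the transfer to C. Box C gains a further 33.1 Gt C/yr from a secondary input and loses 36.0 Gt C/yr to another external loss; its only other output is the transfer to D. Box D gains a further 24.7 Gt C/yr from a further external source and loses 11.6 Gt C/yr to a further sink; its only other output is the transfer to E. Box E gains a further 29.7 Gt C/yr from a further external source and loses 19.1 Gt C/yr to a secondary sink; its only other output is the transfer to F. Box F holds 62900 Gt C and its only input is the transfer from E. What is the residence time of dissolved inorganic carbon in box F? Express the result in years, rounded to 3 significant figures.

Box A: F(A→B) = (48.5 + 7.26) − 7.07 = 48.690 Gt C/yr.
Box B: F(B→C) = (48.690 + 26.7) − 30.2 = 45.190 Gt C/yr.
Box C: F(C→D) = (45.190 + 33.1) − 36.0 = 42.290 Gt C/yr.
Box D: F(D→E) = (42.290 + 24.7) − 11.6 = 55.390 Gt C/yr.
Box E: F(E→F) = (55.390 + 29.7) − 19.1 = 65.990 Gt C/yr.
Box F throughput = its input = 65.990 Gt C/yr; τ = 62900 / 65.990 = 953.2 yr.

953 yr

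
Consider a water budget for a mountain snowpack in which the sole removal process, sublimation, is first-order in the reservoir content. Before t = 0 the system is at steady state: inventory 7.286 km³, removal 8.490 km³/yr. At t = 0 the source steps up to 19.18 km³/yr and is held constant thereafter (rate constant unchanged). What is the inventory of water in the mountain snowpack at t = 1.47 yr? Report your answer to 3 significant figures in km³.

Residence time τ = M₀/F₀ = 0.8582 yr. The eventual steady state is M_∞ = M₀·(F₁/F₀) = 7.286 × 19.18/8.490 = 16.460 km³.
The anomaly ΔM(t) = M(t) − M_∞ decays as ΔM₀·e^(−t/τ) with ΔM₀ = 7.286 − 16.460 = −9.174 km³.
At t = 1.47 yr, e^(−t/τ) = e^(−1.713) = 0.1803, so ΔM = −1.654 km³ and M = 16.460 − 1.654 = 14.806 km³.

14.8 km³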